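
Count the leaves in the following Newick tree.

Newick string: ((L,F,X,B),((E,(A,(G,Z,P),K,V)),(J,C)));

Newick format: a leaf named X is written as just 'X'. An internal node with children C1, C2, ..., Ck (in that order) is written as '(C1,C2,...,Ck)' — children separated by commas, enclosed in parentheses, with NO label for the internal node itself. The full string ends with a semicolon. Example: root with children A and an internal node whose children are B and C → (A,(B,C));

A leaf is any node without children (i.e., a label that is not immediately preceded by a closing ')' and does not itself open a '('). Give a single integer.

Newick: ((L,F,X,B),((E,(A,(G,Z,P),K,V)),(J,C)));
Scan left-to-right; a leaf is any maximal label run not followed by '(':
  pos 2: leaf 'L' → count = 1
  pos 4: leaf 'F' → count = 2
  pos 6: leaf 'X' → count = 3
  pos 8: leaf 'B' → count = 4
  pos 13: leaf 'E' → count = 5
  pos 16: leaf 'A' → count = 6
  pos 19: leaf 'G' → count = 7
  pos 21: leaf 'Z' → count = 8
  pos 23: leaf 'P' → count = 9
  pos 26: leaf 'K' → count = 10
  pos 28: leaf 'V' → count = 11
  pos 33: leaf 'J' → count = 12
  pos 35: leaf 'C' → count = 13
Total leaves: 13

Answer: 13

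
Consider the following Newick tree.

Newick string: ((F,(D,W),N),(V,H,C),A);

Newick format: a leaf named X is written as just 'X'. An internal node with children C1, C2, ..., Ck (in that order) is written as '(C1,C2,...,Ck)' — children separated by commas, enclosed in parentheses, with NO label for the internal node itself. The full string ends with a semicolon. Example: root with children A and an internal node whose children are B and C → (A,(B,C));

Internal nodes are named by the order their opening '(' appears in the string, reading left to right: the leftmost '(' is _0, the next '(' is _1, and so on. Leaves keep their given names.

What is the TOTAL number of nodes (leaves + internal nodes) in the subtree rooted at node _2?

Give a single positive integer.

Answer: 3

Derivation:
Newick: ((F,(D,W),N),(V,H,C),A);
Locate _2: it is the '(' at position 4 (the 3rd '(' reading left to right).
Query: subtree rooted at _2
_2: subtree_size = 1 + 2
  D: subtree_size = 1 + 0
  W: subtree_size = 1 + 0
Total subtree size of _2: 3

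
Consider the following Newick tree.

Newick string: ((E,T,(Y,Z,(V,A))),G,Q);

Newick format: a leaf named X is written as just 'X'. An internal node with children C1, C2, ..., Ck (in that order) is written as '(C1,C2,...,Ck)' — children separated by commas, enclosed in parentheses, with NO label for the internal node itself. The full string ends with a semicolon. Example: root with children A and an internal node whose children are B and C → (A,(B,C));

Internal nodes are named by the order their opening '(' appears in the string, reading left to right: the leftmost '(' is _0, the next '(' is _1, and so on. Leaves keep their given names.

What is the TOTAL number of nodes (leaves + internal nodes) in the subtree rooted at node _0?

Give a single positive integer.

Answer: 12

Derivation:
Newick: ((E,T,(Y,Z,(V,A))),G,Q);
Locate _0: it is the '(' at position 0 (the 1st '(' reading left to right).
Query: subtree rooted at _0
_0: subtree_size = 1 + 11
  _1: subtree_size = 1 + 8
    E: subtree_size = 1 + 0
    T: subtree_size = 1 + 0
    _2: subtree_size = 1 + 5
      Y: subtree_size = 1 + 0
      Z: subtree_size = 1 + 0
      _3: subtree_size = 1 + 2
        V: subtree_size = 1 + 0
        A: subtree_size = 1 + 0
  G: subtree_size = 1 + 0
  Q: subtree_size = 1 + 0
Total subtree size of _0: 12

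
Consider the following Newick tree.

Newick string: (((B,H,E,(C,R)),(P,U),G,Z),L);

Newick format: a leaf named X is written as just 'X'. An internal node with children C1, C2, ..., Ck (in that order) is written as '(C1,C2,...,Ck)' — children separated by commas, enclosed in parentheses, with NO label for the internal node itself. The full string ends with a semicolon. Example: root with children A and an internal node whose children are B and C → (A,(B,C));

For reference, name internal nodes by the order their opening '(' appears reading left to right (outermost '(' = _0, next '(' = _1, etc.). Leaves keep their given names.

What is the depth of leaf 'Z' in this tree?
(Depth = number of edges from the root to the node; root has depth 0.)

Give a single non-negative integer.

Newick: (((B,H,E,(C,R)),(P,U),G,Z),L);
Naming internals by '(' encounter order: outermost '(' = _0, next = _1, ...
Query node: Z
Path from root: _0 -> _1 -> Z
Depth of Z: 2 (number of edges from root)

Answer: 2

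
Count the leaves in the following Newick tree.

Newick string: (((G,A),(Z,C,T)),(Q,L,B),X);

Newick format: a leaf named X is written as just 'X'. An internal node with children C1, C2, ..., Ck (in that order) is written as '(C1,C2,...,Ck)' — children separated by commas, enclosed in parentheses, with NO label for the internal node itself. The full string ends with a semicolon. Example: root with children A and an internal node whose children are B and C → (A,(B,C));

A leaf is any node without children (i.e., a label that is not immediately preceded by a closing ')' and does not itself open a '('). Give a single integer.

Newick: (((G,A),(Z,C,T)),(Q,L,B),X);
Scan left-to-right; a leaf is any maximal label run not followed by '(':
  pos 3: leaf 'G' → count = 1
  pos 5: leaf 'A' → count = 2
  pos 9: leaf 'Z' → count = 3
  pos 11: leaf 'C' → count = 4
  pos 13: leaf 'T' → count = 5
  pos 18: leaf 'Q' → count = 6
  pos 20: leaf 'L' → count = 7
  pos 22: leaf 'B' → count = 8
  pos 25: leaf 'X' → count = 9
Total leaves: 9

Answer: 9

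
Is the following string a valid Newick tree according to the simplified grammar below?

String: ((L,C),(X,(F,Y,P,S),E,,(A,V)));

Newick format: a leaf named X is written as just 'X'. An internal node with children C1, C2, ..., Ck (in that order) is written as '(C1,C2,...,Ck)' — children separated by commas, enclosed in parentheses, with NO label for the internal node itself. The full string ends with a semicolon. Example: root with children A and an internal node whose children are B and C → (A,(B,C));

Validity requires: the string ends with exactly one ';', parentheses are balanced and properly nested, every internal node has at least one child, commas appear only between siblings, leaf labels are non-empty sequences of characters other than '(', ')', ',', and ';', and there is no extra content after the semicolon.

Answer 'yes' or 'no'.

Input: ((L,C),(X,(F,Y,P,S),E,,(A,V)));
Paren balance: 5 '(' vs 5 ')' OK
Ends with single ';': True
Full parse: FAILS (empty leaf label at pos 22)
Valid: False

Answer: no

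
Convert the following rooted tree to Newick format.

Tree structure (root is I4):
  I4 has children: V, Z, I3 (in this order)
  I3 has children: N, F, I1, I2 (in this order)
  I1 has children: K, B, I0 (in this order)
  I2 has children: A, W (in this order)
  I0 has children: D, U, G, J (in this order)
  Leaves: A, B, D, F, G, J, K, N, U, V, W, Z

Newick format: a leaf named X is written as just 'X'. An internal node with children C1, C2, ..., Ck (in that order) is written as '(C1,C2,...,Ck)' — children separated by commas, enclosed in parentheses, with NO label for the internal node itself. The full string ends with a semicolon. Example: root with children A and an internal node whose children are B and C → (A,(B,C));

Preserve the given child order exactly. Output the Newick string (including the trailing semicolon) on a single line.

Answer: (V,Z,(N,F,(K,B,(D,U,G,J)),(A,W)));

Derivation:
internal I4 with children ['V', 'Z', 'I3']
  leaf 'V' → 'V'
  leaf 'Z' → 'Z'
  internal I3 with children ['N', 'F', 'I1', 'I2']
    leaf 'N' → 'N'
    leaf 'F' → 'F'
    internal I1 with children ['K', 'B', 'I0']
      leaf 'K' → 'K'
      leaf 'B' → 'B'
      internal I0 with children ['D', 'U', 'G', 'J']
        leaf 'D' → 'D'
        leaf 'U' → 'U'
        leaf 'G' → 'G'
        leaf 'J' → 'J'
      → '(D,U,G,J)'
    → '(K,B,(D,U,G,J))'
    internal I2 with children ['A', 'W']
      leaf 'A' → 'A'
      leaf 'W' → 'W'
    → '(A,W)'
  → '(N,F,(K,B,(D,U,G,J)),(A,W))'
→ '(V,Z,(N,F,(K,B,(D,U,G,J)),(A,W)))'
Final: (V,Z,(N,F,(K,B,(D,U,G,J)),(A,W)));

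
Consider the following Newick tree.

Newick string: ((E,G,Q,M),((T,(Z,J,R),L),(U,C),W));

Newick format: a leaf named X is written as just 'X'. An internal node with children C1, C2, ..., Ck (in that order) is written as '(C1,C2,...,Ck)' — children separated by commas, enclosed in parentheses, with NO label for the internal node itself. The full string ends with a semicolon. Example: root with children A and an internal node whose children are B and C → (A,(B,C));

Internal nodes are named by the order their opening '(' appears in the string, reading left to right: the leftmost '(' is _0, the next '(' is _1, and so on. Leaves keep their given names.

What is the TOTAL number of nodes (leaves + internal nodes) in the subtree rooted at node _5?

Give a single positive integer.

Newick: ((E,G,Q,M),((T,(Z,J,R),L),(U,C),W));
Locate _5: it is the '(' at position 26 (the 6th '(' reading left to right).
Query: subtree rooted at _5
_5: subtree_size = 1 + 2
  U: subtree_size = 1 + 0
  C: subtree_size = 1 + 0
Total subtree size of _5: 3

Answer: 3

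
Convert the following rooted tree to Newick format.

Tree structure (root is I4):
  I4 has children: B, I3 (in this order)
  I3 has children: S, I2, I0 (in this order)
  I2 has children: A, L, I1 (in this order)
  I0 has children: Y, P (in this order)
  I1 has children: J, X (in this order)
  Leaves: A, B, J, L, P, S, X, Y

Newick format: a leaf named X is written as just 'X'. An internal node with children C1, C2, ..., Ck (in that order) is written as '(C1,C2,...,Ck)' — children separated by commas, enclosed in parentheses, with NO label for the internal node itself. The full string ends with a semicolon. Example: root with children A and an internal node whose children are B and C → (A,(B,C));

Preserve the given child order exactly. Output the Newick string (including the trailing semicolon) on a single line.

Answer: (B,(S,(A,L,(J,X)),(Y,P)));

Derivation:
internal I4 with children ['B', 'I3']
  leaf 'B' → 'B'
  internal I3 with children ['S', 'I2', 'I0']
    leaf 'S' → 'S'
    internal I2 with children ['A', 'L', 'I1']
      leaf 'A' → 'A'
      leaf 'L' → 'L'
      internal I1 with children ['J', 'X']
        leaf 'J' → 'J'
        leaf 'X' → 'X'
      → '(J,X)'
    → '(A,L,(J,X))'
    internal I0 with children ['Y', 'P']
      leaf 'Y' → 'Y'
      leaf 'P' → 'P'
    → '(Y,P)'
  → '(S,(A,L,(J,X)),(Y,P))'
→ '(B,(S,(A,L,(J,X)),(Y,P)))'
Final: (B,(S,(A,L,(J,X)),(Y,P)));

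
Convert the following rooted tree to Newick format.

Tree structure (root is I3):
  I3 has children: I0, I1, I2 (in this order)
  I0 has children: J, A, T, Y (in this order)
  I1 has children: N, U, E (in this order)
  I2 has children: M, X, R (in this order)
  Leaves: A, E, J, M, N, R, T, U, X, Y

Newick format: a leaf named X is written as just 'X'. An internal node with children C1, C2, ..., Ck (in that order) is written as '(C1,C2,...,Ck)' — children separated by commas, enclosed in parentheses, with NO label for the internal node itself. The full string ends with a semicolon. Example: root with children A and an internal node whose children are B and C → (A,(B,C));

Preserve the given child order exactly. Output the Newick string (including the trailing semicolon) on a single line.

internal I3 with children ['I0', 'I1', 'I2']
  internal I0 with children ['J', 'A', 'T', 'Y']
    leaf 'J' → 'J'
    leaf 'A' → 'A'
    leaf 'T' → 'T'
    leaf 'Y' → 'Y'
  → '(J,A,T,Y)'
  internal I1 with children ['N', 'U', 'E']
    leaf 'N' → 'N'
    leaf 'U' → 'U'
    leaf 'E' → 'E'
  → '(N,U,E)'
  internal I2 with children ['M', 'X', 'R']
    leaf 'M' → 'M'
    leaf 'X' → 'X'
    leaf 'R' → 'R'
  → '(M,X,R)'
→ '((J,A,T,Y),(N,U,E),(M,X,R))'
Final: ((J,A,T,Y),(N,U,E),(M,X,R));

Answer: ((J,A,T,Y),(N,U,E),(M,X,R));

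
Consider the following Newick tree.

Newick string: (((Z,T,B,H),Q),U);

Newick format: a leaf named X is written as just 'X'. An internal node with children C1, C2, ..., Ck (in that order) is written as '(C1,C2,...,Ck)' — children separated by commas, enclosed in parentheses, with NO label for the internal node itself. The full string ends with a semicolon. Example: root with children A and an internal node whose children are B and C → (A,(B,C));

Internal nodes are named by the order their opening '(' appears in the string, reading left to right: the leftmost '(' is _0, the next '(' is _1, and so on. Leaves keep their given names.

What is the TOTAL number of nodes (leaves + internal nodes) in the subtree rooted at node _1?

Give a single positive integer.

Newick: (((Z,T,B,H),Q),U);
Locate _1: it is the '(' at position 1 (the 2nd '(' reading left to right).
Query: subtree rooted at _1
_1: subtree_size = 1 + 6
  _2: subtree_size = 1 + 4
    Z: subtree_size = 1 + 0
    T: subtree_size = 1 + 0
    B: subtree_size = 1 + 0
    H: subtree_size = 1 + 0
  Q: subtree_size = 1 + 0
Total subtree size of _1: 7

Answer: 7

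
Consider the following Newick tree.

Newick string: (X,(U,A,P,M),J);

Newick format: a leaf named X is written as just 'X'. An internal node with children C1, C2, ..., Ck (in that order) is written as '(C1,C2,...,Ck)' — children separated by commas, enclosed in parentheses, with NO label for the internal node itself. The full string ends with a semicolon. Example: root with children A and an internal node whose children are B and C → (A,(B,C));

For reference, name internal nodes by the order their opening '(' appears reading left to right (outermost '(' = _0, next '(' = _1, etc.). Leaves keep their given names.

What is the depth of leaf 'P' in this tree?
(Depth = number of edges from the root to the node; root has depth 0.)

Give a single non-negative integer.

Answer: 2

Derivation:
Newick: (X,(U,A,P,M),J);
Naming internals by '(' encounter order: outermost '(' = _0, next = _1, ...
Query node: P
Path from root: _0 -> _1 -> P
Depth of P: 2 (number of edges from root)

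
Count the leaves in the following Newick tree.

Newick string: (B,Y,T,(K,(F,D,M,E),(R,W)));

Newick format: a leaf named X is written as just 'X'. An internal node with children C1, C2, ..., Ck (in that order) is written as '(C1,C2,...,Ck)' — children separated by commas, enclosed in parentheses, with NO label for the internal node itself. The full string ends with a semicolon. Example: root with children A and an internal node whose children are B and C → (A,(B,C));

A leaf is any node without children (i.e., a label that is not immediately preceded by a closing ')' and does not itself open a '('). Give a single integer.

Newick: (B,Y,T,(K,(F,D,M,E),(R,W)));
Scan left-to-right; a leaf is any maximal label run not followed by '(':
  pos 1: leaf 'B' → count = 1
  pos 3: leaf 'Y' → count = 2
  pos 5: leaf 'T' → count = 3
  pos 8: leaf 'K' → count = 4
  pos 11: leaf 'F' → count = 5
  pos 13: leaf 'D' → count = 6
  pos 15: leaf 'M' → count = 7
  pos 17: leaf 'E' → count = 8
  pos 21: leaf 'R' → count = 9
  pos 23: leaf 'W' → count = 10
Total leaves: 10

Answer: 10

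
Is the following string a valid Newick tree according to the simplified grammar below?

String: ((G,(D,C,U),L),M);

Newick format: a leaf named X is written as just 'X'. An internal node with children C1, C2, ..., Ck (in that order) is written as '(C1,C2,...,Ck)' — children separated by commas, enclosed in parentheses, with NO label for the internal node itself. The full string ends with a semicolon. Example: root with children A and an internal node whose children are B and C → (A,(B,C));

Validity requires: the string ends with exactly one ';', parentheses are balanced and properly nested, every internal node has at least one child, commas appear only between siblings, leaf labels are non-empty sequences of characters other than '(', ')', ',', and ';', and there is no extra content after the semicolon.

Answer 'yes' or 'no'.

Answer: yes

Derivation:
Input: ((G,(D,C,U),L),M);
Paren balance: 3 '(' vs 3 ')' OK
Ends with single ';': True
Full parse: OK
Valid: True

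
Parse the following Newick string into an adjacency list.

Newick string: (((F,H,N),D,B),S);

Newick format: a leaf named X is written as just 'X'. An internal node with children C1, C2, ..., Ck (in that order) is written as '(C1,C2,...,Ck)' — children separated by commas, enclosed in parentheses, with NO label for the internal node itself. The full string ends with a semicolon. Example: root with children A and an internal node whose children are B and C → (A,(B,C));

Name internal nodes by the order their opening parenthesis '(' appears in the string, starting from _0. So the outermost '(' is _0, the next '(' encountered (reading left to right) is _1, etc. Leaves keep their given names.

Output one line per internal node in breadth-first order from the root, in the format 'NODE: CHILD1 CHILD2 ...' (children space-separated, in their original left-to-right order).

Input: (((F,H,N),D,B),S);
Scanning left-to-right, naming '(' by encounter order:
  pos 0: '(' -> open internal node _0 (depth 1)
  pos 1: '(' -> open internal node _1 (depth 2)
  pos 2: '(' -> open internal node _2 (depth 3)
  pos 8: ')' -> close internal node _2 (now at depth 2)
  pos 13: ')' -> close internal node _1 (now at depth 1)
  pos 16: ')' -> close internal node _0 (now at depth 0)
Total internal nodes: 3
BFS adjacency from root:
  _0: _1 S
  _1: _2 D B
  _2: F H N

Answer: _0: _1 S
_1: _2 D B
_2: F H N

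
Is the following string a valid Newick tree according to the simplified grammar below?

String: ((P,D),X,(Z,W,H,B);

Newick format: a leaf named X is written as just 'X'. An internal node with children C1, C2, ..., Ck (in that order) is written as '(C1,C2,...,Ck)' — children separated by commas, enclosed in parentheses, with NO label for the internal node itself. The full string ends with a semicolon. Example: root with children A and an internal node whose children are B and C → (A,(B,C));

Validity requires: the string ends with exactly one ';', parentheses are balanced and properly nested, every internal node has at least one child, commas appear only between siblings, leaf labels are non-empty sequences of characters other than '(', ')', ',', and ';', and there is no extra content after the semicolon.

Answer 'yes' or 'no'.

Answer: no

Derivation:
Input: ((P,D),X,(Z,W,H,B);
Paren balance: 3 '(' vs 2 ')' MISMATCH
Ends with single ';': True
Full parse: FAILS (expected , or ) at pos 18)
Valid: False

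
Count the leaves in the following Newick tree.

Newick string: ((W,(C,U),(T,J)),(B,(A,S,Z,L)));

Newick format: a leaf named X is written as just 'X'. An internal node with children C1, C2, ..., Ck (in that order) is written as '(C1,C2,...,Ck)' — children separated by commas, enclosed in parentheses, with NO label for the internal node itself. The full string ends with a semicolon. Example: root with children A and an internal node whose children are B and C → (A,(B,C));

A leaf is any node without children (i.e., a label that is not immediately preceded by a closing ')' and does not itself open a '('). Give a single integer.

Newick: ((W,(C,U),(T,J)),(B,(A,S,Z,L)));
Scan left-to-right; a leaf is any maximal label run not followed by '(':
  pos 2: leaf 'W' → count = 1
  pos 5: leaf 'C' → count = 2
  pos 7: leaf 'U' → count = 3
  pos 11: leaf 'T' → count = 4
  pos 13: leaf 'J' → count = 5
  pos 18: leaf 'B' → count = 6
  pos 21: leaf 'A' → count = 7
  pos 23: leaf 'S' → count = 8
  pos 25: leaf 'Z' → count = 9
  pos 27: leaf 'L' → count = 10
Total leaves: 10

Answer: 10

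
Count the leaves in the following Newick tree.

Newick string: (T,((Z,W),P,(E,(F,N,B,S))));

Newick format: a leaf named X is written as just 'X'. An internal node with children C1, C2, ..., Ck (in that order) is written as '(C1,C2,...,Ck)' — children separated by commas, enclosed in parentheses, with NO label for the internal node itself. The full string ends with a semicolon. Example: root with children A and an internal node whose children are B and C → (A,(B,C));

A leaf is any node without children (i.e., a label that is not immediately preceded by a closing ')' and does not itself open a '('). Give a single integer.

Answer: 9

Derivation:
Newick: (T,((Z,W),P,(E,(F,N,B,S))));
Scan left-to-right; a leaf is any maximal label run not followed by '(':
  pos 1: leaf 'T' → count = 1
  pos 5: leaf 'Z' → count = 2
  pos 7: leaf 'W' → count = 3
  pos 10: leaf 'P' → count = 4
  pos 13: leaf 'E' → count = 5
  pos 16: leaf 'F' → count = 6
  pos 18: leaf 'N' → count = 7
  pos 20: leaf 'B' → count = 8
  pos 22: leaf 'S' → count = 9
Total leaves: 9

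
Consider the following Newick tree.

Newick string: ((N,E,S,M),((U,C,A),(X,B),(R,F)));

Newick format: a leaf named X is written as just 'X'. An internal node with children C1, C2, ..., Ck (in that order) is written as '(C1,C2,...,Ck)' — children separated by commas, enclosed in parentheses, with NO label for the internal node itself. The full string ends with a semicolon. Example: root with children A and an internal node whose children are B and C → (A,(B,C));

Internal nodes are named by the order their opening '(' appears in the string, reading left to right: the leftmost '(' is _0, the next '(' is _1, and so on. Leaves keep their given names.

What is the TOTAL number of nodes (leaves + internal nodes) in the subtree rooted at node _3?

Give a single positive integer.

Answer: 4

Derivation:
Newick: ((N,E,S,M),((U,C,A),(X,B),(R,F)));
Locate _3: it is the '(' at position 12 (the 4th '(' reading left to right).
Query: subtree rooted at _3
_3: subtree_size = 1 + 3
  U: subtree_size = 1 + 0
  C: subtree_size = 1 + 0
  A: subtree_size = 1 + 0
Total subtree size of _3: 4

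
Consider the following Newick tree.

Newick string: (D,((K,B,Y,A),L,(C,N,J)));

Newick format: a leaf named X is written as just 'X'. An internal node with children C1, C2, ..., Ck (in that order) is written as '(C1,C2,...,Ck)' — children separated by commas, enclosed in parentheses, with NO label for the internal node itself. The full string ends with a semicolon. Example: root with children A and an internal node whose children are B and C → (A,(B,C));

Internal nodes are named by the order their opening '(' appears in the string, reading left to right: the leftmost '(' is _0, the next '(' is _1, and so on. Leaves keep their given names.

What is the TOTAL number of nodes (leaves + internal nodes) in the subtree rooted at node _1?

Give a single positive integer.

Answer: 11

Derivation:
Newick: (D,((K,B,Y,A),L,(C,N,J)));
Locate _1: it is the '(' at position 3 (the 2nd '(' reading left to right).
Query: subtree rooted at _1
_1: subtree_size = 1 + 10
  _2: subtree_size = 1 + 4
    K: subtree_size = 1 + 0
    B: subtree_size = 1 + 0
    Y: subtree_size = 1 + 0
    A: subtree_size = 1 + 0
  L: subtree_size = 1 + 0
  _3: subtree_size = 1 + 3
    C: subtree_size = 1 + 0
    N: subtree_size = 1 + 0
    J: subtree_size = 1 + 0
Total subtree size of _1: 11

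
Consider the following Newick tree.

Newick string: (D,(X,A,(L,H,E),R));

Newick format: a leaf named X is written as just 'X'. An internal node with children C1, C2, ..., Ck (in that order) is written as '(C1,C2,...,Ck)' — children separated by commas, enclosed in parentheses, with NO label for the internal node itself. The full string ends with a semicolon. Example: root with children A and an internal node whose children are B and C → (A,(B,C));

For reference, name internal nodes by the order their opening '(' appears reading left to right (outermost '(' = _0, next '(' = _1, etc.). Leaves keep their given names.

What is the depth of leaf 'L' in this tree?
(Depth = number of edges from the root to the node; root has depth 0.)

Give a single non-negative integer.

Newick: (D,(X,A,(L,H,E),R));
Naming internals by '(' encounter order: outermost '(' = _0, next = _1, ...
Query node: L
Path from root: _0 -> _1 -> _2 -> L
Depth of L: 3 (number of edges from root)

Answer: 3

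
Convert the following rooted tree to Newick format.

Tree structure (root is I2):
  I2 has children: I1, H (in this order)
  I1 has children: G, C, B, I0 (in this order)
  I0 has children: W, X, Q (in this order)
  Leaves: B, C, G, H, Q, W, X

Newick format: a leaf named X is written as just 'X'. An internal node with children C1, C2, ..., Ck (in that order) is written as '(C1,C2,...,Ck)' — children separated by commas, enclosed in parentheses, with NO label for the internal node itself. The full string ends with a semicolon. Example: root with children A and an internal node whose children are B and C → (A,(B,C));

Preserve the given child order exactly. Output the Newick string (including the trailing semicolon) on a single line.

Answer: ((G,C,B,(W,X,Q)),H);

Derivation:
internal I2 with children ['I1', 'H']
  internal I1 with children ['G', 'C', 'B', 'I0']
    leaf 'G' → 'G'
    leaf 'C' → 'C'
    leaf 'B' → 'B'
    internal I0 with children ['W', 'X', 'Q']
      leaf 'W' → 'W'
      leaf 'X' → 'X'
      leaf 'Q' → 'Q'
    → '(W,X,Q)'
  → '(G,C,B,(W,X,Q))'
  leaf 'H' → 'H'
→ '((G,C,B,(W,X,Q)),H)'
Final: ((G,C,B,(W,X,Q)),H);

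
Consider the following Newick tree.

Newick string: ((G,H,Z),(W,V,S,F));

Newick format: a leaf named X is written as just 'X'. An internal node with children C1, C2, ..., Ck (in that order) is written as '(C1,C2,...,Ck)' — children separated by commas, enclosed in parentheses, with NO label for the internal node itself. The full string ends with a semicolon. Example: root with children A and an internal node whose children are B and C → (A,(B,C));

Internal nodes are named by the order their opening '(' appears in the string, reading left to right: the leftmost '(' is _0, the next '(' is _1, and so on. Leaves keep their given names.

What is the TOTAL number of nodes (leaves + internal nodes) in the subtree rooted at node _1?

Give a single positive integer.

Answer: 4

Derivation:
Newick: ((G,H,Z),(W,V,S,F));
Locate _1: it is the '(' at position 1 (the 2nd '(' reading left to right).
Query: subtree rooted at _1
_1: subtree_size = 1 + 3
  G: subtree_size = 1 + 0
  H: subtree_size = 1 + 0
  Z: subtree_size = 1 + 0
Total subtree size of _1: 4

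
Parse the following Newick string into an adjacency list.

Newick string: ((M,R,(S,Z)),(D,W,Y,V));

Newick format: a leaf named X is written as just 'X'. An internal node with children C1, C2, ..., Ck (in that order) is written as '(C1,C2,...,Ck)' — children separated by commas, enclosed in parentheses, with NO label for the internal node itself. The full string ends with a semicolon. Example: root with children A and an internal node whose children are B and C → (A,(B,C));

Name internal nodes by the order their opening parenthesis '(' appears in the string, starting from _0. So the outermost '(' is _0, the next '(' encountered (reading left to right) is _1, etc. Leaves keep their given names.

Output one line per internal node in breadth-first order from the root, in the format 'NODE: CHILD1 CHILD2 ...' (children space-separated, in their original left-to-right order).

Answer: _0: _1 _3
_1: M R _2
_3: D W Y V
_2: S Z

Derivation:
Input: ((M,R,(S,Z)),(D,W,Y,V));
Scanning left-to-right, naming '(' by encounter order:
  pos 0: '(' -> open internal node _0 (depth 1)
  pos 1: '(' -> open internal node _1 (depth 2)
  pos 6: '(' -> open internal node _2 (depth 3)
  pos 10: ')' -> close internal node _2 (now at depth 2)
  pos 11: ')' -> close internal node _1 (now at depth 1)
  pos 13: '(' -> open internal node _3 (depth 2)
  pos 21: ')' -> close internal node _3 (now at depth 1)
  pos 22: ')' -> close internal node _0 (now at depth 0)
Total internal nodes: 4
BFS adjacency from root:
  _0: _1 _3
  _1: M R _2
  _3: D W Y V
  _2: S Z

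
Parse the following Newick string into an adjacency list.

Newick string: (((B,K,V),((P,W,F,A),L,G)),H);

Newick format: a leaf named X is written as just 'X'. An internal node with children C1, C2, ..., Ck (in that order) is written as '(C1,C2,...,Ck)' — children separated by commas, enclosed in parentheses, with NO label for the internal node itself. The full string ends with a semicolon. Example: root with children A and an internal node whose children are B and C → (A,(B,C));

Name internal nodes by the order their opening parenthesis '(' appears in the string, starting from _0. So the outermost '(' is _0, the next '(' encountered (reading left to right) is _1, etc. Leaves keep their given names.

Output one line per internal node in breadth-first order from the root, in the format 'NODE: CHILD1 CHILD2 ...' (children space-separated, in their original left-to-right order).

Input: (((B,K,V),((P,W,F,A),L,G)),H);
Scanning left-to-right, naming '(' by encounter order:
  pos 0: '(' -> open internal node _0 (depth 1)
  pos 1: '(' -> open internal node _1 (depth 2)
  pos 2: '(' -> open internal node _2 (depth 3)
  pos 8: ')' -> close internal node _2 (now at depth 2)
  pos 10: '(' -> open internal node _3 (depth 3)
  pos 11: '(' -> open internal node _4 (depth 4)
  pos 19: ')' -> close internal node _4 (now at depth 3)
  pos 24: ')' -> close internal node _3 (now at depth 2)
  pos 25: ')' -> close internal node _1 (now at depth 1)
  pos 28: ')' -> close internal node _0 (now at depth 0)
Total internal nodes: 5
BFS adjacency from root:
  _0: _1 H
  _1: _2 _3
  _2: B K V
  _3: _4 L G
  _4: P W F A

Answer: _0: _1 H
_1: _2 _3
_2: B K V
_3: _4 L G
_4: P W F A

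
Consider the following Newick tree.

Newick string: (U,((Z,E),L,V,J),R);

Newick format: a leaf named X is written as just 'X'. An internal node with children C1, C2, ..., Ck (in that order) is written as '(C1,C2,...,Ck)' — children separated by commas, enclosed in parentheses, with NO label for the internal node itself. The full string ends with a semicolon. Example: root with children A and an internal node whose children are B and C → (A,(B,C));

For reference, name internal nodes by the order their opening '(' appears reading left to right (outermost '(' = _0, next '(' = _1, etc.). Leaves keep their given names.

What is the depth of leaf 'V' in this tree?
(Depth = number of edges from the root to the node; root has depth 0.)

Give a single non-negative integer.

Newick: (U,((Z,E),L,V,J),R);
Naming internals by '(' encounter order: outermost '(' = _0, next = _1, ...
Query node: V
Path from root: _0 -> _1 -> V
Depth of V: 2 (number of edges from root)

Answer: 2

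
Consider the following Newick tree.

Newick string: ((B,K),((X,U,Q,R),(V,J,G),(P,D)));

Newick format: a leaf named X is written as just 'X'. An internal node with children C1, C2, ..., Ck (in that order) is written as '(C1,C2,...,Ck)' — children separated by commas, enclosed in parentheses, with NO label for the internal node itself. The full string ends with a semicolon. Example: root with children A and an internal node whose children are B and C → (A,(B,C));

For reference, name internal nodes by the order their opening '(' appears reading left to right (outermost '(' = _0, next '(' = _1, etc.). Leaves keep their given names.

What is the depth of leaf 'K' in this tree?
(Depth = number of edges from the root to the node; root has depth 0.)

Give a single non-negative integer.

Answer: 2

Derivation:
Newick: ((B,K),((X,U,Q,R),(V,J,G),(P,D)));
Naming internals by '(' encounter order: outermost '(' = _0, next = _1, ...
Query node: K
Path from root: _0 -> _1 -> K
Depth of K: 2 (number of edges from root)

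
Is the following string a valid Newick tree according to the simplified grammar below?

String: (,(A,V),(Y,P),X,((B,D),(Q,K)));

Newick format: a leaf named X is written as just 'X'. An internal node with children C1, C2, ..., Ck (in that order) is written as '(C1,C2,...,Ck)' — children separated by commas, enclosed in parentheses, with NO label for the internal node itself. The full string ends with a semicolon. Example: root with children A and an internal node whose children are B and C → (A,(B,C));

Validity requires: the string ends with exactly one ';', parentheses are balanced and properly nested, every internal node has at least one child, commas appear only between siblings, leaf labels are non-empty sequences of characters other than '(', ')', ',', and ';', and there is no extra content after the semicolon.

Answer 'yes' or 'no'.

Answer: no

Derivation:
Input: (,(A,V),(Y,P),X,((B,D),(Q,K)));
Paren balance: 6 '(' vs 6 ')' OK
Ends with single ';': True
Full parse: FAILS (empty leaf label at pos 1)
Valid: False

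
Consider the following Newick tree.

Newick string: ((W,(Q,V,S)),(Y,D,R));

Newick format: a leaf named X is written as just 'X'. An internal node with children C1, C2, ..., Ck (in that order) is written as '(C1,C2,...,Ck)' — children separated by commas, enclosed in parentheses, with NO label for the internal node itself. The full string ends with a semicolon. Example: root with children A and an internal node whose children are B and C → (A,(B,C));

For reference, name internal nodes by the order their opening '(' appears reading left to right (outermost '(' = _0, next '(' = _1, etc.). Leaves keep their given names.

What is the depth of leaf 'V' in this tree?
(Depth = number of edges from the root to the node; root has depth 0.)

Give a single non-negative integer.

Newick: ((W,(Q,V,S)),(Y,D,R));
Naming internals by '(' encounter order: outermost '(' = _0, next = _1, ...
Query node: V
Path from root: _0 -> _1 -> _2 -> V
Depth of V: 3 (number of edges from root)

Answer: 3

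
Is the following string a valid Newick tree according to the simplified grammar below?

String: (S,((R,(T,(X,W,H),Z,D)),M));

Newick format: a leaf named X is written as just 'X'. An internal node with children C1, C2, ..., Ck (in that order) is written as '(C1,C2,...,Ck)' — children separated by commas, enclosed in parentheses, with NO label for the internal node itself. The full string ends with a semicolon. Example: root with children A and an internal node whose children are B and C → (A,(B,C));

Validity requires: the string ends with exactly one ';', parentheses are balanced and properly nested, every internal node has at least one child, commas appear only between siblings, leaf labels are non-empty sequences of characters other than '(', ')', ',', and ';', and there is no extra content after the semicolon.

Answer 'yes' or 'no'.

Input: (S,((R,(T,(X,W,H),Z,D)),M));
Paren balance: 5 '(' vs 5 ')' OK
Ends with single ';': True
Full parse: OK
Valid: True

Answer: yes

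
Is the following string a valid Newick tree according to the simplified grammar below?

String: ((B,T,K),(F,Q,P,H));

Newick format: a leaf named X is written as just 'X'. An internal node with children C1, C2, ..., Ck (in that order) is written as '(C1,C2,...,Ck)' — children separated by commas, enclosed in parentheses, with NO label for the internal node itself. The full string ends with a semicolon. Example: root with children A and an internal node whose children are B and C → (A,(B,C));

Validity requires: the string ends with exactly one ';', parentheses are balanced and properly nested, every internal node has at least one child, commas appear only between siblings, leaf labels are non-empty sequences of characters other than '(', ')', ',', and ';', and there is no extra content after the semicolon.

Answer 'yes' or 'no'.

Answer: yes

Derivation:
Input: ((B,T,K),(F,Q,P,H));
Paren balance: 3 '(' vs 3 ')' OK
Ends with single ';': True
Full parse: OK
Valid: True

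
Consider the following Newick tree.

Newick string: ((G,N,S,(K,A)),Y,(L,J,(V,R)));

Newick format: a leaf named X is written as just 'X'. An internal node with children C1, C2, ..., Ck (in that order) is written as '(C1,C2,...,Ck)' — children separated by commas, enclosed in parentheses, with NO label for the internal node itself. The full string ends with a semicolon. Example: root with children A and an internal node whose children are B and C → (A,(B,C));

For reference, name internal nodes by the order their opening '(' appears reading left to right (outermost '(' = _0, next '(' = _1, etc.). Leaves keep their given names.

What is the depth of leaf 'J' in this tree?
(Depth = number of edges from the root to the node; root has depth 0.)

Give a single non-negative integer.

Answer: 2

Derivation:
Newick: ((G,N,S,(K,A)),Y,(L,J,(V,R)));
Naming internals by '(' encounter order: outermost '(' = _0, next = _1, ...
Query node: J
Path from root: _0 -> _3 -> J
Depth of J: 2 (number of edges from root)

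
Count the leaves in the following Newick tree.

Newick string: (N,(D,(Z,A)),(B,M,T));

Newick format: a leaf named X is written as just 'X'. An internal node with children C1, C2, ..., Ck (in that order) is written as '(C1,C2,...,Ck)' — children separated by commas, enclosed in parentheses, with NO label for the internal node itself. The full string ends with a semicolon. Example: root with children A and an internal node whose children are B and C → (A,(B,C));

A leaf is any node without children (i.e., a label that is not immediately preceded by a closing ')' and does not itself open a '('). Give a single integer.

Newick: (N,(D,(Z,A)),(B,M,T));
Scan left-to-right; a leaf is any maximal label run not followed by '(':
  pos 1: leaf 'N' → count = 1
  pos 4: leaf 'D' → count = 2
  pos 7: leaf 'Z' → count = 3
  pos 9: leaf 'A' → count = 4
  pos 14: leaf 'B' → count = 5
  pos 16: leaf 'M' → count = 6
  pos 18: leaf 'T' → count = 7
Total leaves: 7

Answer: 7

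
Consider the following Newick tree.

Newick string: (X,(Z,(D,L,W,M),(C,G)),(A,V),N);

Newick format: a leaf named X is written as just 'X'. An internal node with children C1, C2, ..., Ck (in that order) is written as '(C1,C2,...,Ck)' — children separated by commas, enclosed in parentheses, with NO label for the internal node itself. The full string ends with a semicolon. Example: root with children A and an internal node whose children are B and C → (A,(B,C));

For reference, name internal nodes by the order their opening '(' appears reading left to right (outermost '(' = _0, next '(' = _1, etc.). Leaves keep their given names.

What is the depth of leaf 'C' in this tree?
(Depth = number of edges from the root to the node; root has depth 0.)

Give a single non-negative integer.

Answer: 3

Derivation:
Newick: (X,(Z,(D,L,W,M),(C,G)),(A,V),N);
Naming internals by '(' encounter order: outermost '(' = _0, next = _1, ...
Query node: C
Path from root: _0 -> _1 -> _3 -> C
Depth of C: 3 (number of edges from root)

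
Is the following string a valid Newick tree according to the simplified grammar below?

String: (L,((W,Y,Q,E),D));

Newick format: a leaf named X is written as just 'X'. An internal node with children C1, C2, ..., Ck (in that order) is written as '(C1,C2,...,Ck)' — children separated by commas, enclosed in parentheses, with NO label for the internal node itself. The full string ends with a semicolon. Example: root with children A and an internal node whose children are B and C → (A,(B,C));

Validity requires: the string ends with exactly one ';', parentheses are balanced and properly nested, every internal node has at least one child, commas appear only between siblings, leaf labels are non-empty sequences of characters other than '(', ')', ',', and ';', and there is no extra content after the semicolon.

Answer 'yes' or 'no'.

Input: (L,((W,Y,Q,E),D));
Paren balance: 3 '(' vs 3 ')' OK
Ends with single ';': True
Full parse: OK
Valid: True

Answer: yes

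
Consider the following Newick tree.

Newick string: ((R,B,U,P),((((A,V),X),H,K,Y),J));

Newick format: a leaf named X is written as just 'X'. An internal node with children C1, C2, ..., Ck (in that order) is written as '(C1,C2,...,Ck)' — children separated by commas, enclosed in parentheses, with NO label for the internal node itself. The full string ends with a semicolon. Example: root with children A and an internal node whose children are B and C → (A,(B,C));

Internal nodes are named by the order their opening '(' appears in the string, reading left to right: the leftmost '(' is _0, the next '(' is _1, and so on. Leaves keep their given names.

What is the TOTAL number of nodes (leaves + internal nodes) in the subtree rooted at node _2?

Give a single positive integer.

Answer: 11

Derivation:
Newick: ((R,B,U,P),((((A,V),X),H,K,Y),J));
Locate _2: it is the '(' at position 11 (the 3rd '(' reading left to right).
Query: subtree rooted at _2
_2: subtree_size = 1 + 10
  _3: subtree_size = 1 + 8
    _4: subtree_size = 1 + 4
      _5: subtree_size = 1 + 2
        A: subtree_size = 1 + 0
        V: subtree_size = 1 + 0
      X: subtree_size = 1 + 0
    H: subtree_size = 1 + 0
    K: subtree_size = 1 + 0
    Y: subtree_size = 1 + 0
  J: subtree_size = 1 + 0
Total subtree size of _2: 11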